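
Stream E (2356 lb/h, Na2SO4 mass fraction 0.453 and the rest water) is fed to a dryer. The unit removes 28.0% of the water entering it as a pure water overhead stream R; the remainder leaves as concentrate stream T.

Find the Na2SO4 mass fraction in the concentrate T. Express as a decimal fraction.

Na2SO4 is not removed: 2356×0.453 = 1067.3 lb/h of Na2SO4 enters T.
water entering = 2356×0.547 = 1288.7 lb/h; overhead removed = 0.280×1288.7 = 360.84 lb/h.
Concentrate = 2356 − 360.84 = 1995.2 lb/h.
Mass fraction = 1067.3/1995.2 = 0.535.

0.535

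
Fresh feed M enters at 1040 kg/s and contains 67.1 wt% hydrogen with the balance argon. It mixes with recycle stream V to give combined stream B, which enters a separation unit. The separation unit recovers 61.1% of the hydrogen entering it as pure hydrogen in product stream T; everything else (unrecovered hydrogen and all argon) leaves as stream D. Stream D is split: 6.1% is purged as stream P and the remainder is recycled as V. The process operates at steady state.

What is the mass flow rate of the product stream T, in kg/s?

671.8 kg/s

hydrogen in B: m_A = 1040×0.671 + (1−0.061)·(1−0.611)·m_A, so m_A = 697.84/0.6347 = 1099.4 kg/s.
Product T = 0.611×1099.4 = 671.75 kg/s.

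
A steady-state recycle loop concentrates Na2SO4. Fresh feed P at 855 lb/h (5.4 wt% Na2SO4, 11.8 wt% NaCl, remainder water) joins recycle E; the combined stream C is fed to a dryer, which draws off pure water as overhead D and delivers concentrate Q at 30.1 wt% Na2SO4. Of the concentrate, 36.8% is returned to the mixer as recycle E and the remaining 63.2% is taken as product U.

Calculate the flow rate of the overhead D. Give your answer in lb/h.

701.6 lb/h

Overall Na2SO4 balance (none leaves overhead): Na2SO4 in fresh feed = Na2SO4 in product, i.e. 855×0.054 = (1−0.368)·Q·0.301.
Q = 46.17/(0.301×0.632) = 242.7 lb/h.
Recycle E = 0.368×242.7 = 89.315 lb/h.
Combined feed C = 855 + 89.315 = 944.31 lb/h.
Overhead D = C − Q = 944.31 − 242.7 = 701.61 lb/h.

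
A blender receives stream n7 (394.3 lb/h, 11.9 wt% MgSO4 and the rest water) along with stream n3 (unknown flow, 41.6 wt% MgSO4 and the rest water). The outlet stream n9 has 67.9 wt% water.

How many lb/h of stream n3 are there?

838.4 lb/h

Let n3 be the unknown flow. Total out = 394.3 + n3.
water balance: 347.38 + 0.584·n3 = 0.679·(394.3 + n3)
(0.584 − 0.679)·n3 = 0.679×394.3 − 347.38 = -79.649
n3 = -79.649 / -0.095 = 838.41 lb/h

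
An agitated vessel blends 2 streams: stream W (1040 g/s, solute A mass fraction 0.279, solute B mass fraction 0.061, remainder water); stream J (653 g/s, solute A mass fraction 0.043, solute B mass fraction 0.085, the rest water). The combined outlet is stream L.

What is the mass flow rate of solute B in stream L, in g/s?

118.9 g/s

solute B out = solute B in = 1040×0.061 + 653×0.085 = 118.94 g/s.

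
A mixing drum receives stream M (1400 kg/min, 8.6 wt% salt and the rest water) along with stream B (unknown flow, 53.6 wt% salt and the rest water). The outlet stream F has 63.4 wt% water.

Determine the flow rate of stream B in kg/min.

Let B be the unknown flow. Total out = 1400 + B.
water balance: 1279.6 + 0.464·B = 0.634·(1400 + B)
(0.464 − 0.634)·B = 0.634×1400 − 1279.6 = -392
B = -392 / -0.170 = 2305.9 kg/min

2306 kg/min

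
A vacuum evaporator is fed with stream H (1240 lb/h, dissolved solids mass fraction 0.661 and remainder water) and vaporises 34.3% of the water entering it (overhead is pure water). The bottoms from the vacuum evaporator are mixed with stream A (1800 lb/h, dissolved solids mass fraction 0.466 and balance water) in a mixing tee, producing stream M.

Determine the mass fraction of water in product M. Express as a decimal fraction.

0.427

Vapour removed = 0.343×0.339×1240 = 144.18 lb/h; concentrate = 1095.8 lb/h.
water reaching the mixer = 276.18 (from concentrate) + 1800×0.534 = 1237.4 lb/h.
Product flow = 1095.8 + 1800 = 2895.8 lb/h; water fraction = 0.427.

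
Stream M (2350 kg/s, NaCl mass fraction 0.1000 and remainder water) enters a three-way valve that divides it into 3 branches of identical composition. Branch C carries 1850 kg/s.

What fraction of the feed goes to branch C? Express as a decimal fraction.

0.787

Fraction to C = 1850/2350 = 0.7872.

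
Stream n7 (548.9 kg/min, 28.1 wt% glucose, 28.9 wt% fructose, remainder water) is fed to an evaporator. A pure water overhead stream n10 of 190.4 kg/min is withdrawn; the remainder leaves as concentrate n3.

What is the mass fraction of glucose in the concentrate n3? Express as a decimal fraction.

glucose is not removed: 548.9×0.281 = 154.24 kg/min of glucose enters n3.
Concentrate = 548.9 − 190.4 = 358.5 kg/min.
Mass fraction = 154.24/358.5 = 0.430.

0.430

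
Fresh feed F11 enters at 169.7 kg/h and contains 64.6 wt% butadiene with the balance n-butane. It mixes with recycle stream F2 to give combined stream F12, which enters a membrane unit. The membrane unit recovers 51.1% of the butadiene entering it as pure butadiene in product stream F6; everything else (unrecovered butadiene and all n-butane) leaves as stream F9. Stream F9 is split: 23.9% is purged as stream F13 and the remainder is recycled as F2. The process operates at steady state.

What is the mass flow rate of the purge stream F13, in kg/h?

n-butane enters only via F11 and leaves only via the purge: 169.7×0.354 = 0.239×(n-butane in F9), and the membrane unit passes all n-butane, so n-butane in F12 = n-butane in F9 = 251.35 kg/h.
butadiene in F12: m_A = 169.7×0.646 + (1−0.239)·(1−0.511)·m_A, so m_A = 109.63/0.6279 = 174.6 kg/h.
F9 = (1−0.511)×174.6 + 251.35 = 336.73 kg/h.
Purge F13 = 0.239×336.73 = 80.479 kg/h.

80.48 kg/h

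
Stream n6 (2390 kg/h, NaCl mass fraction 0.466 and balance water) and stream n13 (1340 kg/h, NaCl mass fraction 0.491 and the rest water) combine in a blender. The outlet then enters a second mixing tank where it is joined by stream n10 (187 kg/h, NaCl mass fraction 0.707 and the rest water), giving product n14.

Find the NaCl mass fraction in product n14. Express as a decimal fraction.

0.486

Overall, product flow = 3917 kg/h.
NaCl in = 2390×0.466 + 1340×0.491 + 187×0.707 = 1903.9 kg/h.
NaCl fraction in n14 = 0.486.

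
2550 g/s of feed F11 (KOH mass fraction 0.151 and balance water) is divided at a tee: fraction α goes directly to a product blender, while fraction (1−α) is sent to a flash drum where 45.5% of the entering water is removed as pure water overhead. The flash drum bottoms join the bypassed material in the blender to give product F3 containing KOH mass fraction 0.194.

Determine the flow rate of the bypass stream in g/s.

1087 g/s

All 2550×0.151 = 385.05 g/s of KOH reaches F3, so F3 = 385.05/0.194 = 1984.8 g/s and vapour = 565.21 g/s.
The evaporator receives (1−α)·2550 of feed at 0.849 water and removes 0.455 of that water:
0.455×0.849×(1−α)×2550 = 565.21
(1−α) = 565.21/985.05 = 0.5738;  α = 0.4262.
Bypass flow = 0.4262×2550 = 1086.9 g/s.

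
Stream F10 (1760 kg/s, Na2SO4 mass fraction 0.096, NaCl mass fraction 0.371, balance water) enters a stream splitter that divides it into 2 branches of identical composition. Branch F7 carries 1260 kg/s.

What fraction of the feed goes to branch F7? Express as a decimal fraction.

0.716

Fraction to F7 = 1260/1760 = 0.7159.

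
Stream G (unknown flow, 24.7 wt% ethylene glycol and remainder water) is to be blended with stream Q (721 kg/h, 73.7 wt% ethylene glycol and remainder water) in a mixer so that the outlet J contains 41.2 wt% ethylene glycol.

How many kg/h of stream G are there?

1420 kg/h

Let G be the unknown flow. Total out = 721 + G.
ethylene glycol balance: 531.38 + 0.247·G = 0.412·(721 + G)
(0.247 − 0.412)·G = 0.412×721 − 531.38 = -234.32
G = -234.32 / -0.165 = 1420.2 kg/h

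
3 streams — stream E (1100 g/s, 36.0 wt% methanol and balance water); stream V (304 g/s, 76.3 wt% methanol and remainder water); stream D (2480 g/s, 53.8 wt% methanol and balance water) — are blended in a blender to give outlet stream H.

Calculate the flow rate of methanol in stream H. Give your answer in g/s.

1962 g/s

methanol out = methanol in = 1100×0.360 + 304×0.763 + 2480×0.538 = 1962.2 g/s.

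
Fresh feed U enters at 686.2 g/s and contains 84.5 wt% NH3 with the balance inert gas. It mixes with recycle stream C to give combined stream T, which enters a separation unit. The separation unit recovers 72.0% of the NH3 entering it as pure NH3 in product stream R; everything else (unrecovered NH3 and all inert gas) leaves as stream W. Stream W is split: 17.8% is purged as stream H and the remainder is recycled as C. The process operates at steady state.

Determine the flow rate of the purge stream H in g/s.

143.9 g/s

inert gas enters only via U and leaves only via the purge: 686.2×0.155 = 0.178×(inert gas in W), and the separation unit passes all inert gas, so inert gas in T = inert gas in W = 597.53 g/s.
NH3 in T: m_A = 686.2×0.845 + (1−0.178)·(1−0.720)·m_A, so m_A = 579.84/0.7698 = 753.19 g/s.
W = (1−0.720)×753.19 + 597.53 = 808.43 g/s.
Purge H = 0.178×808.43 = 143.9 g/s.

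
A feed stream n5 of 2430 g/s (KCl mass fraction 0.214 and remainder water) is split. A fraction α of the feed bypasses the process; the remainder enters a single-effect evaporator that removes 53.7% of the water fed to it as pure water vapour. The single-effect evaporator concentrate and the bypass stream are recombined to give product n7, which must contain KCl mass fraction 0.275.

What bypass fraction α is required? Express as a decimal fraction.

0.474

All 2430×0.214 = 520.02 g/s of KCl reaches n7, so n7 = 520.02/0.275 = 1891 g/s and vapour = 539.02 g/s.
The evaporator receives (1−α)·2430 of feed at 0.786 water and removes 0.537 of that water:
0.537×0.786×(1−α)×2430 = 539.02
(1−α) = 539.02/1025.7 = 0.5255;  α = 0.4745.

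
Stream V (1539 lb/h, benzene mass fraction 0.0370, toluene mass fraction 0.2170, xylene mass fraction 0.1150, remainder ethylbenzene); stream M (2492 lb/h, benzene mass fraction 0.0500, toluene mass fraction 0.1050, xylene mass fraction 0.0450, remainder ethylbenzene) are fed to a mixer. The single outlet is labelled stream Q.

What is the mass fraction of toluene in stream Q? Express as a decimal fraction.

Total flow out = 1539 + 2492 = 4031 lb/h.
toluene in = 1539×0.217 + 2492×0.105 = 595.62 lb/h.
toluene mass fraction in Q = 595.62/4031 = 0.1478.

0.1478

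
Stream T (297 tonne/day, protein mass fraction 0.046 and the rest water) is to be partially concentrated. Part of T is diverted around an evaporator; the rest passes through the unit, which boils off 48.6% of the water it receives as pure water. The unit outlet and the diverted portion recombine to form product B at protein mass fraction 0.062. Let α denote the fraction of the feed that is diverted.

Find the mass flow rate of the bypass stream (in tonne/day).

131.7 tonne/day

All 297×0.046 = 13.662 tonne/day of protein reaches B, so B = 13.662/0.062 = 220.35 tonne/day and vapour = 76.645 tonne/day.
The evaporator receives (1−α)·297 of feed at 0.954 water and removes 0.486 of that water:
0.486×0.954×(1−α)×297 = 76.645
(1−α) = 76.645/137.7 = 0.5566;  α = 0.4434.
Bypass flow = 0.4434×297 = 131.69 tonne/day.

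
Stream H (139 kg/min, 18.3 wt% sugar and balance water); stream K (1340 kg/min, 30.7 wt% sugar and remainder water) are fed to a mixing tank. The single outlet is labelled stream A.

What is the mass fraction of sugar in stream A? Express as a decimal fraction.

Total flow out = 139 + 1340 = 1479 kg/min.
sugar in = 139×0.183 + 1340×0.307 = 436.82 kg/min.
sugar mass fraction in A = 436.82/1479 = 0.295.

0.295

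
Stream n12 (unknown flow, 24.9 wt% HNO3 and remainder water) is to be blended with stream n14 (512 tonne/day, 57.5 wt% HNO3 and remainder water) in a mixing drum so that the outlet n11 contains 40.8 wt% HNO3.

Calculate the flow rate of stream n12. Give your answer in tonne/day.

537.8 tonne/day

Let n12 be the unknown flow. Total out = 512 + n12.
HNO3 balance: 294.4 + 0.249·n12 = 0.408·(512 + n12)
(0.249 − 0.408)·n12 = 0.408×512 − 294.4 = -85.504
n12 = -85.504 / -0.159 = 537.76 tonne/day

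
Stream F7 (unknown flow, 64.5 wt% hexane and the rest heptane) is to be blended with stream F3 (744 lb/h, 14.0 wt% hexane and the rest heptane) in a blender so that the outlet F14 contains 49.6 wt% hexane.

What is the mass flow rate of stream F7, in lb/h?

1778 lb/h

Let F7 be the unknown flow. Total out = 744 + F7.
hexane balance: 104.16 + 0.645·F7 = 0.496·(744 + F7)
(0.645 − 0.496)·F7 = 0.496×744 − 104.16 = 264.86
F7 = 264.86 / 0.149 = 1777.6 lb/h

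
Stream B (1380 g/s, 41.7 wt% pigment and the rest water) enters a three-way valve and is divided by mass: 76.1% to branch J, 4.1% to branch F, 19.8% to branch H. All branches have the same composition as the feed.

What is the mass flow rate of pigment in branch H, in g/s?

Branch H total = 0.198×1380 = 273.24 g/s.
pigment in H = 0.417×273.24 = 113.94 g/s.

113.9 g/s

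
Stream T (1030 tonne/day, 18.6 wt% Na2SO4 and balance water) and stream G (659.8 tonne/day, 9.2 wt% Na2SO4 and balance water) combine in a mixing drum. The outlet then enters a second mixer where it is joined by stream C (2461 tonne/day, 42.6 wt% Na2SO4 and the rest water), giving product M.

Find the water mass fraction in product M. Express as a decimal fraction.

0.687

Overall, product flow = 4150.8 tonne/day.
water in = 1030×0.814 + 659.8×0.908 + 2461×0.574 = 2850.1 tonne/day.
water fraction in M = 0.687.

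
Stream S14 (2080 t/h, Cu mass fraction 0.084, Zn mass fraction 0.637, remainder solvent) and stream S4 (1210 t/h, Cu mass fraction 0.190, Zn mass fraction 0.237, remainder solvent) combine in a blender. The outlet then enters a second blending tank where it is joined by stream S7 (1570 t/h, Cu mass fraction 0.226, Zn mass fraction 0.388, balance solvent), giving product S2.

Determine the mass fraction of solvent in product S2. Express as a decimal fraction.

Overall, product flow = 4860 t/h.
solvent in = 2080×0.279 + 1210×0.573 + 1570×0.386 = 1879.7 t/h.
solvent fraction in S2 = 0.387.

0.387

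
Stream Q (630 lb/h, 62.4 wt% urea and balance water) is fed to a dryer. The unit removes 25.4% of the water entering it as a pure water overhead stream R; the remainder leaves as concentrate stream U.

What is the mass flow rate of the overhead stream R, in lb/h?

60.17 lb/h

water entering = 630×0.376 = 236.88 lb/h; overhead removed = 0.254×236.88 = 60.168 lb/h.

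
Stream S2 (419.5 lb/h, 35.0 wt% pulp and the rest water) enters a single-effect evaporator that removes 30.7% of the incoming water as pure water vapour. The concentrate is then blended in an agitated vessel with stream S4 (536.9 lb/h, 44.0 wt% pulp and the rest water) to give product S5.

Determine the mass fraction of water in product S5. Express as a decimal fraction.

Vapour removed = 0.307×0.650×419.5 = 83.711 lb/h; concentrate = 335.79 lb/h.
water reaching the mixer = 188.96 (from concentrate) + 536.9×0.560 = 489.63 lb/h.
Product flow = 335.79 + 536.9 = 872.69 lb/h; water fraction = 0.561.

0.561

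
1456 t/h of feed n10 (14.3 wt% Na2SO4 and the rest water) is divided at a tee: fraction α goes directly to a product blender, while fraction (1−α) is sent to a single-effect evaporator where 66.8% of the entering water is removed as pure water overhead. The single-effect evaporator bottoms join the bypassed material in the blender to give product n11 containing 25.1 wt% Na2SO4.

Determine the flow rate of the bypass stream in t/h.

All 1456×0.143 = 208.21 t/h of Na2SO4 reaches n11, so n11 = 208.21/0.251 = 829.51 t/h and vapour = 626.49 t/h.
The evaporator receives (1−α)·1456 of feed at 0.857 water and removes 0.668 of that water:
0.668×0.857×(1−α)×1456 = 626.49
(1−α) = 626.49/833.53 = 0.7516;  α = 0.2484.
Bypass flow = 0.2484×1456 = 361.66 t/h.

361.7 t/h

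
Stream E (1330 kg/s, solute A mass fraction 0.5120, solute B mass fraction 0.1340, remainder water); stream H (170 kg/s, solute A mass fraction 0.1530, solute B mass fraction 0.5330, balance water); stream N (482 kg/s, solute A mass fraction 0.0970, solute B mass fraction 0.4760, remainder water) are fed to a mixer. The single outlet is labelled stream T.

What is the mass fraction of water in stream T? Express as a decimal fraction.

Total flow out = 1330 + 170 + 482 = 1982 kg/s.
water in = 1330×0.354 + 170×0.314 + 482×0.427 = 730.01 kg/s.
water mass fraction in T = 730.01/1982 = 0.3683.

0.3683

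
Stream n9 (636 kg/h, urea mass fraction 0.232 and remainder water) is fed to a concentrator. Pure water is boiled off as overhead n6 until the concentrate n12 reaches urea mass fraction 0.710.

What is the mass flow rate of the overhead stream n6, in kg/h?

urea is conserved: 636×0.232 = 147.55 kg/h all reports to the concentrate.
Concentrate = 147.55/(target fraction) = 207.82 kg/h.
Overhead = 636 − 207.82 = 428.18 kg/h.

428.2 kg/h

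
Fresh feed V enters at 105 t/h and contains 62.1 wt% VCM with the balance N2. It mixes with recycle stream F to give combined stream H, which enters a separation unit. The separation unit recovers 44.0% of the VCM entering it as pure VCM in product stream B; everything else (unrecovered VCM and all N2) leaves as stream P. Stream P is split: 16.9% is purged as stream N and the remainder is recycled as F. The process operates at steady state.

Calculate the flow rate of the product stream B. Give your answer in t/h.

VCM in H: m_A = 105×0.621 + (1−0.169)·(1−0.440)·m_A, so m_A = 65.205/0.5346 = 121.96 t/h.
Product B = 0.440×121.96 = 53.663 t/h.

53.66 t/h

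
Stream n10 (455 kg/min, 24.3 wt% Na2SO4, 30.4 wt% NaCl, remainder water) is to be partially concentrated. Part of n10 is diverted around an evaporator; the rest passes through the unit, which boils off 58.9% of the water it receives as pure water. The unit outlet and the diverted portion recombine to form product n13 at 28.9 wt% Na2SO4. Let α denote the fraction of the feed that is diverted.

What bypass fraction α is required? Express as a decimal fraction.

All 455×0.243 = 110.56 kg/min of Na2SO4 reaches n13, so n13 = 110.56/0.289 = 382.58 kg/min and vapour = 72.422 kg/min.
The evaporator receives (1−α)·455 of feed at 0.453 water and removes 0.589 of that water:
0.589×0.453×(1−α)×455 = 72.422
(1−α) = 72.422/121.4 = 0.5965;  α = 0.4035.

0.403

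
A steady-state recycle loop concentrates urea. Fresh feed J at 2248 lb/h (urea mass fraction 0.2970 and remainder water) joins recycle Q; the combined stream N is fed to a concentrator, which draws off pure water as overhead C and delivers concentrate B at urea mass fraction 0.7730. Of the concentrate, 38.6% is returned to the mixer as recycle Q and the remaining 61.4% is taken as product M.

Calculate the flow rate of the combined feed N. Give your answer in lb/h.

2791 lb/h

Overall urea balance (none leaves overhead): urea in fresh feed = urea in product, i.e. 2248×0.297 = (1−0.386)·B·0.773.
B = 667.66/(0.773×0.614) = 1406.7 lb/h.
Recycle Q = 0.386×1406.7 = 542.99 lb/h.
Combined feed N = 2248 + 542.99 = 2791 lb/h.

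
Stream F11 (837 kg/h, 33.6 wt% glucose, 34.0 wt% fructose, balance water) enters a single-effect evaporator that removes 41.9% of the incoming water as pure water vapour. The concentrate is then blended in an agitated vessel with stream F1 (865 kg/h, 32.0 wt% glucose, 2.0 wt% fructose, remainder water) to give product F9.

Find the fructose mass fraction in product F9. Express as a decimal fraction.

0.190

Vapour removed = 0.419×0.324×837 = 113.63 kg/h; concentrate = 723.37 kg/h.
fructose reaching the mixer = 284.58 (from concentrate) + 865×0.020 = 301.88 kg/h.
Product flow = 723.37 + 865 = 1588.4 kg/h; fructose fraction = 0.190.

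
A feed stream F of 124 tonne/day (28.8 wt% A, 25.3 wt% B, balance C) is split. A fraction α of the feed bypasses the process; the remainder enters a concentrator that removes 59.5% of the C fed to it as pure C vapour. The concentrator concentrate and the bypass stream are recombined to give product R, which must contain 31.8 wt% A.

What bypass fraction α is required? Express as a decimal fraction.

All 124×0.288 = 35.712 tonne/day of A reaches R, so R = 35.712/0.318 = 112.3 tonne/day and vapour = 11.698 tonne/day.
The evaporator receives (1−α)·124 of feed at 0.459 C and removes 0.595 of that C:
0.595×0.459×(1−α)×124 = 11.698
(1−α) = 11.698/33.865 = 0.3454;  α = 0.6546.

0.655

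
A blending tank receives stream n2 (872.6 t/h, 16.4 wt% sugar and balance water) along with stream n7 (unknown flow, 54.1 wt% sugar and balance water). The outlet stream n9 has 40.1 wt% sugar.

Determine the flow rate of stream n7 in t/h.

1477 t/h

Let n7 be the unknown flow. Total out = 872.6 + n7.
sugar balance: 143.11 + 0.541·n7 = 0.401·(872.6 + n7)
(0.541 − 0.401)·n7 = 0.401×872.6 − 143.11 = 206.81
n7 = 206.81 / 0.140 = 1477.2 t/h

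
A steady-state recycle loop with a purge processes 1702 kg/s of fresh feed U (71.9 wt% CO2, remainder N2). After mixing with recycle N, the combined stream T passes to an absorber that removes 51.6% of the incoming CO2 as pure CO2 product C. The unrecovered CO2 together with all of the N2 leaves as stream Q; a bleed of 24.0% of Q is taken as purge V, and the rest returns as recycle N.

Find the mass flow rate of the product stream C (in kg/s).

CO2 in T: m_A = 1702×0.719 + (1−0.240)·(1−0.516)·m_A, so m_A = 1223.7/0.6322 = 1935.8 kg/s.
Product C = 0.516×1935.8 = 998.87 kg/s.

998.9 kg/s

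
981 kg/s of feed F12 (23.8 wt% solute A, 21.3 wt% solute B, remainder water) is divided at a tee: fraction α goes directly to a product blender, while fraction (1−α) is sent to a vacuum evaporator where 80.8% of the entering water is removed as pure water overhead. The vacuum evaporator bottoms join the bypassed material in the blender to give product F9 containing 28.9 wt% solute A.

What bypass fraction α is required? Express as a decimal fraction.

All 981×0.238 = 233.48 kg/s of solute A reaches F9, so F9 = 233.48/0.289 = 807.88 kg/s and vapour = 173.12 kg/s.
The evaporator receives (1−α)·981 of feed at 0.549 water and removes 0.808 of that water:
0.808×0.549×(1−α)×981 = 173.12
(1−α) = 173.12/435.16 = 0.3978;  α = 0.6022.

0.602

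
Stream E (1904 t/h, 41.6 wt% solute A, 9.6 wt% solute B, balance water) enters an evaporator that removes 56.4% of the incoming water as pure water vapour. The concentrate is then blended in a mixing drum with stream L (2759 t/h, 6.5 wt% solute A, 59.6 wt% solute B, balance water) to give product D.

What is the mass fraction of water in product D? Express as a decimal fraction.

0.3239

Vapour removed = 0.564×0.488×1904 = 524.04 t/h; concentrate = 1380 t/h.
water reaching the mixer = 405.11 (from concentrate) + 2759×0.339 = 1340.4 t/h.
Product flow = 1380 + 2759 = 4139 t/h; water fraction = 0.3239.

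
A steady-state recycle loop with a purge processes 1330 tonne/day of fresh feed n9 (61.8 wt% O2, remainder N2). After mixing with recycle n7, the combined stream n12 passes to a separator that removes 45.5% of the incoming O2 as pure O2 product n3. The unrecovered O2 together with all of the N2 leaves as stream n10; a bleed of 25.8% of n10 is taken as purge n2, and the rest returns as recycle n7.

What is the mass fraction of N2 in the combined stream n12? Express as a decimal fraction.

0.5880

N2 enters only via n9 and leaves only via the purge: 1330×0.382 = 0.258×(N2 in n10), and the separator passes all N2, so N2 in n12 = N2 in n10 = 1969.2 tonne/day.
O2 in n12: m_A = 1330×0.618 + (1−0.258)·(1−0.455)·m_A, so m_A = 821.94/0.5956 = 1380 tonne/day.
n12 = 1380 + 1969.2 = 3349.2 tonne/day.
N2 fraction in n12 = 1969.2/3349.2 = 0.5880.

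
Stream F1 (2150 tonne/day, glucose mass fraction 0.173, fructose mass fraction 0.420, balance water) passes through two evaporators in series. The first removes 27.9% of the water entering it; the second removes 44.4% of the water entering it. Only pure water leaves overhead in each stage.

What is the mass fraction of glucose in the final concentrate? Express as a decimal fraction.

0.229

water in feed = 2150×0.407 = 875.05 tonne/day.
After stage 1: water left = (1−0.279)×875.05 = 630.91; stream total = 1905.9 tonne/day.
After stage 2: water left = (1−0.444)×630.91 = 350.79; final concentrate = 1625.7 tonne/day.
glucose fraction = 371.95/1625.7 = 0.229.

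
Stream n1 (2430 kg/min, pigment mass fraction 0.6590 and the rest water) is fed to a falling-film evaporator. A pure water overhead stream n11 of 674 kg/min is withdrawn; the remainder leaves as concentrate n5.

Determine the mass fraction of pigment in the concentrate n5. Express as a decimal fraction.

0.9119

pigment is not removed: 2430×0.659 = 1601.4 kg/min of pigment enters n5.
Concentrate = 2430 − 674 = 1756 kg/min.
Mass fraction = 1601.4/1756 = 0.9119.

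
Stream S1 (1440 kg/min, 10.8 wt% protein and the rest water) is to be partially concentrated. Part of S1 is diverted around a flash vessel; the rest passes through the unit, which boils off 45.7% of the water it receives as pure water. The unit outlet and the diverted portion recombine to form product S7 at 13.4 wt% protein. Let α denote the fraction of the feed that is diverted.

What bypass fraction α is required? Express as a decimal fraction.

All 1440×0.108 = 155.52 kg/min of protein reaches S7, so S7 = 155.52/0.134 = 1160.6 kg/min and vapour = 279.4 kg/min.
The evaporator receives (1−α)·1440 of feed at 0.892 water and removes 0.457 of that water:
0.457×0.892×(1−α)×1440 = 279.4
(1−α) = 279.4/587.01 = 0.4760;  α = 0.5240.

0.524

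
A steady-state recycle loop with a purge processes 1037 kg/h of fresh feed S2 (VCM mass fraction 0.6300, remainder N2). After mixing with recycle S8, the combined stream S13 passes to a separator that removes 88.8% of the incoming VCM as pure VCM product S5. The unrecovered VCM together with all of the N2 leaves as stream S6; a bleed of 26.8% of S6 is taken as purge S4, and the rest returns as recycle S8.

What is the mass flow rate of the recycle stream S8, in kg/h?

N2 enters only via S2 and leaves only via the purge: 1037×0.370 = 0.268×(N2 in S6), and the separator passes all N2, so N2 in S13 = N2 in S6 = 1431.7 kg/h.
VCM in S13: m_A = 1037×0.630 + (1−0.268)·(1−0.888)·m_A, so m_A = 653.31/0.9180 = 711.65 kg/h.
S6 = (1−0.888)×711.65 + 1431.7 = 1511.4 kg/h.
Recycle S8 = (1−0.268)×1511.4 = 1106.3 kg/h.

1106 kg/h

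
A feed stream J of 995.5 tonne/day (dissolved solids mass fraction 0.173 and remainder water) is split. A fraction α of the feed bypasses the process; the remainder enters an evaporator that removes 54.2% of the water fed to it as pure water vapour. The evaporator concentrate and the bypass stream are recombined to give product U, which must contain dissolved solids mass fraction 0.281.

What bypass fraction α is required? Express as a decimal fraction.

0.143

All 995.5×0.173 = 172.22 tonne/day of dissolved solids reaches U, so U = 172.22/0.281 = 612.89 tonne/day and vapour = 382.61 tonne/day.
The evaporator receives (1−α)·995.5 of feed at 0.827 water and removes 0.542 of that water:
0.542×0.827×(1−α)×995.5 = 382.61
(1−α) = 382.61/446.22 = 0.8575;  α = 0.1425.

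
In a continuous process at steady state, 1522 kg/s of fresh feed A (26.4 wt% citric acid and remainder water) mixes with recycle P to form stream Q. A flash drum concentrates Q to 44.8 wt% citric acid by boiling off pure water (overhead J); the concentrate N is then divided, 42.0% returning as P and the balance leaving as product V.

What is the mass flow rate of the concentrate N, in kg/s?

Overall citric acid balance (none leaves overhead): citric acid in fresh feed = citric acid in product, i.e. 1522×0.264 = (1−0.420)·N·0.448.
N = 401.81/(0.448×0.580) = 1546.4 kg/s.

1546 kg/s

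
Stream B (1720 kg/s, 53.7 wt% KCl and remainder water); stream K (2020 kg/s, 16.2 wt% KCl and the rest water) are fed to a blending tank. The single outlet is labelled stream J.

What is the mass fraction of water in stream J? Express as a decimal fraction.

Total flow out = 1720 + 2020 = 3740 kg/s.
water in = 1720×0.463 + 2020×0.838 = 2489.1 kg/s.
water mass fraction in J = 2489.1/3740 = 0.6655.

0.6655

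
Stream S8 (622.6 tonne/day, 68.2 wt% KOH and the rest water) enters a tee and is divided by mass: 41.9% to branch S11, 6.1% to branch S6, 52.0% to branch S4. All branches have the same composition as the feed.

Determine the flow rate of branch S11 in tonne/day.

260.9 tonne/day

Branch S11 flow = 0.419×622.6 = 260.87 tonne/day.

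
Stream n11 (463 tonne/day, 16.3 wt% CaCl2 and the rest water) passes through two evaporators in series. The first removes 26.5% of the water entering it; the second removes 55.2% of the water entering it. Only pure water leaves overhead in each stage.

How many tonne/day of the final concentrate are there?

water in feed = 463×0.837 = 387.53 tonne/day.
After stage 1: water left = (1−0.265)×387.53 = 284.84; stream total = 360.3 tonne/day.
After stage 2: water left = (1−0.552)×284.84 = 127.61; final concentrate = 203.08 tonne/day.

203.1 tonne/day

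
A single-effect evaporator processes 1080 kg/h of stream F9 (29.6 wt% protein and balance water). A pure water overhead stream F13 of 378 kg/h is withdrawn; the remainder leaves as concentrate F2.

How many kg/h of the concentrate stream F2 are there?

Concentrate = 1080 − 378 = 702 kg/h.

702 kg/h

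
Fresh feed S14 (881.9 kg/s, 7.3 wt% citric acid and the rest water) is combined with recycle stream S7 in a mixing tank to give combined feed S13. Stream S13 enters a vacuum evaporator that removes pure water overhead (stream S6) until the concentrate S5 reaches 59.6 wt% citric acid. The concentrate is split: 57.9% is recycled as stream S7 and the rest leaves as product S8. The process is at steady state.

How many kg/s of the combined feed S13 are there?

1030 kg/s

Overall citric acid balance (none leaves overhead): citric acid in fresh feed = citric acid in product, i.e. 881.9×0.073 = (1−0.579)·S5·0.596.
S5 = 64.379/(0.596×0.421) = 256.57 kg/s.
Recycle S7 = 0.579×256.57 = 148.56 kg/s.
Combined feed S13 = 881.9 + 148.56 = 1030.5 kg/s.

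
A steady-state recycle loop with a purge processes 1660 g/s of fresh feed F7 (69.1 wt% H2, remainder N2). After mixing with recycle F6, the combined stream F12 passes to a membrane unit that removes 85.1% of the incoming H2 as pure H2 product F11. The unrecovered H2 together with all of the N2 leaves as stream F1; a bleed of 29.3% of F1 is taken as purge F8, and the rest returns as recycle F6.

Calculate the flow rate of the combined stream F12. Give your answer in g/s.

3033 g/s

N2 enters only via F7 and leaves only via the purge: 1660×0.309 = 0.293×(N2 in F1), and the membrane unit passes all N2, so N2 in F12 = N2 in F1 = 1750.6 g/s.
H2 in F12: m_A = 1660×0.691 + (1−0.293)·(1−0.851)·m_A, so m_A = 1147.1/0.8947 = 1282.1 g/s.
F12 = 1282.1 + 1750.6 = 3032.8 g/s.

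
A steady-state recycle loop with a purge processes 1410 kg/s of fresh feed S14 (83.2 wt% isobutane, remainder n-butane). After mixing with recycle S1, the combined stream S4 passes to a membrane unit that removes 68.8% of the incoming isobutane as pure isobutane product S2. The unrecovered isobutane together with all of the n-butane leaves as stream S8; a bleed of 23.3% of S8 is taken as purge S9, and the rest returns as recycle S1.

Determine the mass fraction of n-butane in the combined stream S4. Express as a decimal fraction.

n-butane enters only via S14 and leaves only via the purge: 1410×0.168 = 0.233×(n-butane in S8), and the membrane unit passes all n-butane, so n-butane in S4 = n-butane in S8 = 1016.7 kg/s.
isobutane in S4: m_A = 1410×0.832 + (1−0.233)·(1−0.688)·m_A, so m_A = 1173.1/0.7607 = 1542.2 kg/s.
S4 = 1542.2 + 1016.7 = 2558.8 kg/s.
n-butane fraction in S4 = 1016.7/2558.8 = 0.397.

0.397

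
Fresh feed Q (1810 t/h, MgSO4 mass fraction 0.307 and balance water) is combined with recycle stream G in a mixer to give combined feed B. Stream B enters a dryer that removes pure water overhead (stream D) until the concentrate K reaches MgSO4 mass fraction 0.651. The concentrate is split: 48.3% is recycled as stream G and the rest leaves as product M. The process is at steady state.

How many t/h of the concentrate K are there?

1651 t/h

Overall MgSO4 balance (none leaves overhead): MgSO4 in fresh feed = MgSO4 in product, i.e. 1810×0.307 = (1−0.483)·K·0.651.
K = 555.67/(0.651×0.517) = 1651 t/h.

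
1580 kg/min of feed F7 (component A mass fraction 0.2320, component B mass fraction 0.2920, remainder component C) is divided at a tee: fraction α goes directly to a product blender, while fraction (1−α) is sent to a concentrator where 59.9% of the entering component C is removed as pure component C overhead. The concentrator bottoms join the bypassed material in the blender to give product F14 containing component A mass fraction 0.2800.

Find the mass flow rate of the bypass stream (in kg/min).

All 1580×0.232 = 366.56 kg/min of component A reaches F14, so F14 = 366.56/0.280 = 1309.1 kg/min and vapour = 270.86 kg/min.
The evaporator receives (1−α)·1580 of feed at 0.476 component C and removes 0.599 of that component C:
0.599×0.476×(1−α)×1580 = 270.86
(1−α) = 270.86/450.5 = 0.6012;  α = 0.3988.
Bypass flow = 0.3988×1580 = 630.04 kg/min.

630 kg/min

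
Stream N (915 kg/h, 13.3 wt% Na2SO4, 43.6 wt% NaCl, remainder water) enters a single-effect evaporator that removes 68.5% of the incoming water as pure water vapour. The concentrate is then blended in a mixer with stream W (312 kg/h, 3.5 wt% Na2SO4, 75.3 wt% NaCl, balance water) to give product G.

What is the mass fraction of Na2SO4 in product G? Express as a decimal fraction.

Vapour removed = 0.685×0.431×915 = 270.14 kg/h; concentrate = 644.86 kg/h.
Na2SO4 reaching the mixer = 121.7 (from concentrate) + 312×0.035 = 132.62 kg/h.
Product flow = 644.86 + 312 = 956.86 kg/h; Na2SO4 fraction = 0.1386.

0.1386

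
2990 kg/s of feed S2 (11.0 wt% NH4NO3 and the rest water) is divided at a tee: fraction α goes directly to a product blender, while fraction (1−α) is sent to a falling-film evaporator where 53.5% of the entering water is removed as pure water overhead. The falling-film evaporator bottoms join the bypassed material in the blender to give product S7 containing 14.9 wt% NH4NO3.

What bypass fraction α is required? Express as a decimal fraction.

0.450

All 2990×0.110 = 328.9 kg/s of NH4NO3 reaches S7, so S7 = 328.9/0.149 = 2207.4 kg/s and vapour = 782.62 kg/s.
The evaporator receives (1−α)·2990 of feed at 0.890 water and removes 0.535 of that water:
0.535×0.890×(1−α)×2990 = 782.62
(1−α) = 782.62/1423.7 = 0.5497;  α = 0.4503.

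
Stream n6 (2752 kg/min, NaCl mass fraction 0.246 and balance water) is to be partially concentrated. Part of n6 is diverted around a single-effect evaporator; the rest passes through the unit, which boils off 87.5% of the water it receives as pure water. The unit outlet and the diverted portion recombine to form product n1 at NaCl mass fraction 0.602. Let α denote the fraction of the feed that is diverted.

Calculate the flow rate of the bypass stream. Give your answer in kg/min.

285.3 kg/min

All 2752×0.246 = 676.99 kg/min of NaCl reaches n1, so n1 = 676.99/0.602 = 1124.6 kg/min and vapour = 1627.4 kg/min.
The evaporator receives (1−α)·2752 of feed at 0.754 water and removes 0.875 of that water:
0.875×0.754×(1−α)×2752 = 1627.4
(1−α) = 1627.4/1815.6 = 0.8963;  α = 0.1037.
Bypass flow = 0.1037×2752 = 285.26 kg/min.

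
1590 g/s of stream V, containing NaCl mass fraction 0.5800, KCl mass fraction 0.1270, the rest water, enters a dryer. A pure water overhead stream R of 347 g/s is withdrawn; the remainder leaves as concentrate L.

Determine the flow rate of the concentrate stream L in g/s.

Concentrate = 1590 − 347 = 1243 g/s.

1243 g/s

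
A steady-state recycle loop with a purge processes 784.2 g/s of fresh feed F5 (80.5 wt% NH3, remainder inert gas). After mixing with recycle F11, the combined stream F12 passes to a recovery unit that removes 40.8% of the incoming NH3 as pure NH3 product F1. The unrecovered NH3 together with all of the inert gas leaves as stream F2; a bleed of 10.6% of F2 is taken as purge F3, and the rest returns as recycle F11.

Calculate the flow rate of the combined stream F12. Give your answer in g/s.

2784 g/s

inert gas enters only via F5 and leaves only via the purge: 784.2×0.195 = 0.106×(inert gas in F2), and the recovery unit passes all inert gas, so inert gas in F12 = inert gas in F2 = 1442.6 g/s.
NH3 in F12: m_A = 784.2×0.805 + (1−0.106)·(1−0.408)·m_A, so m_A = 631.28/0.4708 = 1341 g/s.
F12 = 1341 + 1442.6 = 2783.6 g/s.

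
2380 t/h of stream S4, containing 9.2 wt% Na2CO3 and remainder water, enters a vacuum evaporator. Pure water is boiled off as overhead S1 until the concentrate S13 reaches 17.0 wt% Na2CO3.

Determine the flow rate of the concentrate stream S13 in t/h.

1288 t/h

Na2CO3 is conserved: 2380×0.092 = 218.96 t/h all reports to the concentrate.
Concentrate = 218.96/(target fraction) = 1288 t/h.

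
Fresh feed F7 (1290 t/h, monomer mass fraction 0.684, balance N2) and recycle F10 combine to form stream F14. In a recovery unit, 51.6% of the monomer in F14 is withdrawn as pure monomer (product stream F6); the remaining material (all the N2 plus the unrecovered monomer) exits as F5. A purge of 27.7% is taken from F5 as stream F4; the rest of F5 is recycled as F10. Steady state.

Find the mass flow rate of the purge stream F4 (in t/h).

N2 enters only via F7 and leaves only via the purge: 1290×0.316 = 0.277×(N2 in F5), and the recovery unit passes all N2, so N2 in F14 = N2 in F5 = 1471.6 t/h.
monomer in F14: m_A = 1290×0.684 + (1−0.277)·(1−0.516)·m_A, so m_A = 882.36/0.6501 = 1357.3 t/h.
F5 = (1−0.516)×1357.3 + 1471.6 = 2128.6 t/h.
Purge F4 = 0.277×2128.6 = 589.62 t/h.

589.6 t/h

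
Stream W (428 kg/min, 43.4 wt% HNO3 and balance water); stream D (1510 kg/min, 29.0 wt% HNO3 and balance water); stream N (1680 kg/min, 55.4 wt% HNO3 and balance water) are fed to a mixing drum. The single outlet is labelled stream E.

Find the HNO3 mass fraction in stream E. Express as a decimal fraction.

Total flow out = 428 + 1510 + 1680 = 3618 kg/min.
HNO3 in = 428×0.434 + 1510×0.290 + 1680×0.554 = 1554.4 kg/min.
HNO3 mass fraction in E = 1554.4/3618 = 0.430.

0.430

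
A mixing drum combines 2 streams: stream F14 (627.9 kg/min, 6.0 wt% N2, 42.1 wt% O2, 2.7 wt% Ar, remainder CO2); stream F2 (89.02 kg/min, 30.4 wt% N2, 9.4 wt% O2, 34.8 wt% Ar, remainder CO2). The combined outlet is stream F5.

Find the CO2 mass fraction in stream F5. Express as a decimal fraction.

0.4624

Total flow out = 627.9 + 89.02 = 716.92 kg/min.
CO2 in = 627.9×0.492 + 89.02×0.254 = 331.54 kg/min.
CO2 mass fraction in F5 = 331.54/716.92 = 0.4624.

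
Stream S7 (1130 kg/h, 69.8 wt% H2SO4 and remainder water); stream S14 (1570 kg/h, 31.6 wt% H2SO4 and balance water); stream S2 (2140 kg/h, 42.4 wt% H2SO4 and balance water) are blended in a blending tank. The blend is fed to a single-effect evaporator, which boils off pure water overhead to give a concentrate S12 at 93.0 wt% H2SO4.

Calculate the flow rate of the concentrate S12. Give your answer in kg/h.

H2SO4 entering = 1130×0.698 + 1570×0.316 + 2140×0.424 = 2192.2 kg/h.
All H2SO4 reports to S12, so S12 = 2192.2/0.930 = 2357.2 kg/h.

2357 kg/h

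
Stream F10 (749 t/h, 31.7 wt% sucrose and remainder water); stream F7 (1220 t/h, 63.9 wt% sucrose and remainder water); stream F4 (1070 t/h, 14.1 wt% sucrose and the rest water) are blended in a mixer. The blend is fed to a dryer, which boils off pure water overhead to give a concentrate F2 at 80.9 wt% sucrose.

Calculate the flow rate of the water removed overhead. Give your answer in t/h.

sucrose entering = 749×0.317 + 1220×0.639 + 1070×0.141 = 1167.9 t/h.
All sucrose reports to F2, so F2 = 1167.9/0.809 = 1443.6 t/h.
Total feed = 3039 t/h; overhead = 3039 − 1443.6 = 1595.4 t/h.

1595 t/h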